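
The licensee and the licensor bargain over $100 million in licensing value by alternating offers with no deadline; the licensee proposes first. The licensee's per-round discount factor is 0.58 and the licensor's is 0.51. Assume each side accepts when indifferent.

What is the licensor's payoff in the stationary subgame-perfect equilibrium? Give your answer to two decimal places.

Let x be the licensee's share when the licensee proposes and y be the licensor's share when the licensor proposes.
The licensor accepts iff offered ≥ 0.51·y, so x = 100 − 0.51y. Symmetrically y = 100 − 0.58x.
Substituting: x = 100 − 0.51(100 − 0.58x), giving x(1 − 0.58·0.51) = 100(1 − 0.51).
So x = 100 × 0.49 / 0.7042 ≈ 69.5825, and the licensor receives 100 − x ≈ 30.4175.

30.42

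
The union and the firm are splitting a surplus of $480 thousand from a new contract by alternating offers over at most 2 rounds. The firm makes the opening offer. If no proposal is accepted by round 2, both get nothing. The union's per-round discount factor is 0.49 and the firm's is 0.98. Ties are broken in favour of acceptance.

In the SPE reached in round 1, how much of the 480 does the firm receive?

Round 2 (the union proposes): the firm will accept anything ≥ 0, so the union offers 0 and keeps 480.
Round 1 (the firm proposes): the union can get 480 next round, worth 0.49 × 480 = 235.2 now. The firm offers 235.2 and keeps 480 − 235.2 = 244.8.

244.8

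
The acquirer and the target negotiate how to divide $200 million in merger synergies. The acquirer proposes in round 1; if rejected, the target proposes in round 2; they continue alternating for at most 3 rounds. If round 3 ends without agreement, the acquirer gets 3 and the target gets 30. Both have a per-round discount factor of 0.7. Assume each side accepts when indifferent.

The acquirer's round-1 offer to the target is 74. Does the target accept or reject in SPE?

Accept

Work out the target's continuation value if the offer is rejected.
Round 3 (the acquirer proposes): the target gets 30 if talks fail, so the acquirer offers 30 and keeps 170.
Round 2 (the target proposes): the acquirer can get 170 next round, worth 0.7 × 170 = 119 now. The target offers 119 and keeps 200 − 119 = 81.
So by rejecting in round 1, the target gets 81 next round, worth 0.7 × 81 = 56.7 now.
Offer 74 ≥ 56.7, so the target accepts.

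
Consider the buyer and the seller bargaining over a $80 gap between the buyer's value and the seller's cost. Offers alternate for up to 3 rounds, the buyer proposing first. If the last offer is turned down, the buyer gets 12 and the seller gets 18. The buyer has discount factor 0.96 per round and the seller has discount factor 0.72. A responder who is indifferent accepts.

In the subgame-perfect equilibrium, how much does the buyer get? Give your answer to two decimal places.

Round 3 (the buyer proposes): the seller gets 18 if talks fail, so the buyer offers 18 and keeps 62.
Round 2 (the seller proposes): the buyer can get 62 next round, worth 0.96 × 62 = 59.52 now, so the seller offers 59.52, keeping 20.48.
Round 1 (the buyer proposes): the seller can get 20.48 next round, worth 0.72 × 20.48 = 14.7456 now; the buyer offers that and keeps 65.2544.

65.25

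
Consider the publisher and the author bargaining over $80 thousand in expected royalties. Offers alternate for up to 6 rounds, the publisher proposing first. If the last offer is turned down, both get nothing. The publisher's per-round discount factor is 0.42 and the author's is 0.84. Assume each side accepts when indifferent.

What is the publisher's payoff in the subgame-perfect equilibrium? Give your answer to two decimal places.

Round 6 (the author proposes): the publisher will accept anything ≥ 0, so the author offers 0 and keeps 80.
Round 5 (the publisher proposes): the author can get 80 next round, worth 0.84 × 80 = 67.2 now; the publisher offers that and keeps 12.8.
Round 4 (the author proposes): the publisher can get 12.8 next round, worth 0.42 × 12.8 = 5.376 now; the author offers that and keeps 74.624.
Round 3 (the publisher proposes): the author can get 74.624 next round, worth 0.84 × 74.624 = 62.68416 now. The publisher offers 62.68416 and keeps 80 − 62.68416 = 17.31584.
Round 2 (the author proposes): the publisher can get 17.31584 next round, worth 0.42 × 17.31584 = 7.2726528 now; the author offers that and keeps 72.7273472.
Round 1 (the publisher proposes): the author can get 72.7273472 next round, worth 0.84 × 72.7273472 = 61.090971648 now, so the publisher offers 61.090971648, keeping 18.909028352.

18.91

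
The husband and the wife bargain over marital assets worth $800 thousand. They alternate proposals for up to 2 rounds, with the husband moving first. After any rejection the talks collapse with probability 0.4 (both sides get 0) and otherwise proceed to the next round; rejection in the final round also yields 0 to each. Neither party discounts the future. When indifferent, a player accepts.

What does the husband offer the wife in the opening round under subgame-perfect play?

Round 2 (the wife proposes): the husband will accept anything ≥ 0, so the wife offers 0 and keeps 800.
Round 1 (the husband proposes): rejecting gives the wife an expected 0.6 × 800 = 480, so the husband offers 480, keeping 320.

480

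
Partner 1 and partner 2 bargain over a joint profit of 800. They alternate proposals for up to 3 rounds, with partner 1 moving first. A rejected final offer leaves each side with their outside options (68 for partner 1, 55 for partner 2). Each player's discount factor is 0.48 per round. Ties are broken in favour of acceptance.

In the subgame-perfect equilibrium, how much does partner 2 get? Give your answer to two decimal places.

212.35

Work backward from the last round.
Round 3 (partner 1 proposes): partner 2 gets 55 if talks fail, so partner 1 offers 55 and keeps 745.
Round 2 (partner 2 proposes): partner 1 can get 745 next round, worth 0.48 × 745 = 357.6 now; partner 2 offers that and keeps 442.4.
Round 1 (partner 1 proposes): partner 2 can get 442.4 next round, worth 0.48 × 442.4 = 212.352 now, so partner 1 offers 212.352, keeping 587.648.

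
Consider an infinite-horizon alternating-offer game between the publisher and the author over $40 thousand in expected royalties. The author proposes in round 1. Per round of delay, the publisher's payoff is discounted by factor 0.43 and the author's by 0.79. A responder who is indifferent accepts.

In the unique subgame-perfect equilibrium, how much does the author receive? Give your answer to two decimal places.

Let x be the author's share when the author proposes and y be the publisher's share when the publisher proposes.
The publisher accepts iff offered ≥ 0.43·y, so x = 40 − 0.43y. Symmetrically y = 40 − 0.79x.
Substituting: x = 40 − 0.43(40 − 0.79x), giving x(1 − 0.79·0.43) = 40(1 − 0.43).
So x = 40 × 0.57 / 0.6603 ≈ 34.5298, and the publisher receives 40 − x ≈ 5.4702.

34.53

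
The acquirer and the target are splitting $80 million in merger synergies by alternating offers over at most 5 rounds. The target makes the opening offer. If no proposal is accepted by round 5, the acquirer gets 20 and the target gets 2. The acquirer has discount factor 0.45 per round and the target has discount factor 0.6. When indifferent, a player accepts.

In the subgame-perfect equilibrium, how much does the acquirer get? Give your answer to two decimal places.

Round 5 (the target proposes): the acquirer gets 20 if talks fail, so the target offers 20 and keeps 60.
Round 4 (the acquirer proposes): the target can get 60 next round, worth 0.6 × 60 = 36 now, so the acquirer offers 36, keeping 44.
Round 3 (the target proposes): the acquirer can get 44 next round, worth 0.45 × 44 = 19.8 now. The target offers 19.8 and keeps 80 − 19.8 = 60.2.
Round 2 (the acquirer proposes): the target can get 60.2 next round, worth 0.6 × 60.2 = 36.12 now, so the acquirer offers 36.12, keeping 43.88.
Round 1 (the target proposes): the acquirer can get 43.88 next round, worth 0.45 × 43.88 = 19.746 now. The target offers 19.746 and keeps 80 − 19.746 = 60.254.

19.75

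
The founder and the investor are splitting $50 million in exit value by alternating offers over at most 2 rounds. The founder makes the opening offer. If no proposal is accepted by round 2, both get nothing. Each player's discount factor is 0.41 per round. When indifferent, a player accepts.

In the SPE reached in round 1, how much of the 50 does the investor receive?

20.5

Round 2 (the investor proposes): rejection yields 0 for the founder; the investor offers 0 and keeps 50.
Round 1 (the founder proposes): the investor can get 50 next round, worth 0.41 × 50 = 20.5 now, so the founder offers 20.5, keeping 29.5.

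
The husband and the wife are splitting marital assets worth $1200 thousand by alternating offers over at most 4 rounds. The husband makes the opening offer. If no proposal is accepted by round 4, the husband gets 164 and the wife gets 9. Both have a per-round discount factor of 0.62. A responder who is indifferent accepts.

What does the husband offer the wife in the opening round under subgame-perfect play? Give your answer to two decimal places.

Round 4 (the wife proposes): the husband gets 164 if talks fail, so the wife offers 164 and keeps 1036.
Round 3 (the husband proposes): the wife can get 1036 next round, worth 0.62 × 1036 = 642.32 now, so the husband offers 642.32, keeping 557.68.
Round 2 (the wife proposes): the husband can get 557.68 next round, worth 0.62 × 557.68 = 345.7616 now. The wife offers 345.7616 and keeps 1200 − 345.7616 = 854.2384.
Round 1 (the husband proposes): the wife can get 854.2384 next round, worth 0.62 × 854.2384 = 529.627808 now. The husband offers 529.627808 and keeps 1200 − 529.627808 = 670.372192.

529.63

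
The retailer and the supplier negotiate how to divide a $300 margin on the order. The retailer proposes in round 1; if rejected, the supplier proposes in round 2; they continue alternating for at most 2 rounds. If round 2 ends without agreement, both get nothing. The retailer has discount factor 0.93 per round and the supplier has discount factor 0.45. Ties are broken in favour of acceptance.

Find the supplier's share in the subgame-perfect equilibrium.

135

Round 2 (the supplier proposes): the retailer will accept anything ≥ 0, so the supplier offers 0 and keeps 300.
Round 1 (the retailer proposes): the supplier can get 300 next round, worth 0.45 × 300 = 135 now, so the retailer offers 135, keeping 165.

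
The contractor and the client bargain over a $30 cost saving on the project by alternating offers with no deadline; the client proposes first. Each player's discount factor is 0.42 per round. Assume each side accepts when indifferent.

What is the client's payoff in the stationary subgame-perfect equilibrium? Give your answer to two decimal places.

When the client proposes, the contractor accepts any offer worth at least 0.42 times what the contractor would get by proposing next round; and vice versa.
This gives x = 30 − 0.42y and y = 30 − 0.42x, where x and y are each side's share when it proposes.
Hence (1 − 0.42·0.42)x = 30(1 − 0.42), i.e. 0.8236·x = 17.4.
x ≈ 21.1268; the contractor's share is 30 − x ≈ 8.8732.

21.13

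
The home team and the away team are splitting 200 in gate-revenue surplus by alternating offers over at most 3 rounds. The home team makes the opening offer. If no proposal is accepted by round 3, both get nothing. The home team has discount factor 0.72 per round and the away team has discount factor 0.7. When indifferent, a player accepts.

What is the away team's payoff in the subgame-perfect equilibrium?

39.2

Round 3 (the home team proposes): rejection yields 0 for the away team; the home team offers 0 and keeps 200.
Round 2 (the away team proposes): the home team can get 200 next round, worth 0.72 × 200 = 144 now; the away team offers that and keeps 56.
Round 1 (the home team proposes): the away team can get 56 next round, worth 0.7 × 56 = 39.2 now; the home team offers that and keeps 160.8.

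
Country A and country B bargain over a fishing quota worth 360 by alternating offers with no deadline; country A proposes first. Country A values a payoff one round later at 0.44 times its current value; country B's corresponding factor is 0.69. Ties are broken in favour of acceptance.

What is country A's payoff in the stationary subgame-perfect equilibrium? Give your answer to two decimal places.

160.25

In a stationary SPE each proposer offers the other exactly their discounted continuation value.
If country A keeps x when proposing and country B keeps y when proposing, then x = 360 − 0.69y and y = 360 − 0.44x.
Solving: x = 360(1 − 0.69) / (1 − 0.44·0.69) = 111.6 / 0.6964 ≈ 160.2527.
Country B gets 360 − 160.2527 ≈ 199.7473.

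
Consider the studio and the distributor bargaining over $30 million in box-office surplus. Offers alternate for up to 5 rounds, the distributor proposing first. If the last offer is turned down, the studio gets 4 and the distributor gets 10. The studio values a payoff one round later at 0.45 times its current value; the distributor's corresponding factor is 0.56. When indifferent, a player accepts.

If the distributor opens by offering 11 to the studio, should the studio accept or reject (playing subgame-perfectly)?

Round 5 (the distributor proposes): the studio gets 4 if talks fail, so the distributor offers 4 and keeps 26.
Round 4 (the studio proposes): the distributor can get 26 next round, worth 0.56 × 26 = 14.56 now; the studio offers that and keeps 15.44.
Round 3 (the distributor proposes): the studio can get 15.44 next round, worth 0.45 × 15.44 = 6.948 now. The distributor offers 6.948 and keeps 30 − 6.948 = 23.052.
Round 2 (the studio proposes): the distributor can get 23.052 next round, worth 0.56 × 23.052 = 12.90912 now, so the studio offers 12.90912, keeping 17.09088.
So by rejecting in round 1, the studio gets 17.09088 next round, worth 0.45 × 17.09088 = 7.690896 now.
Offer 11 ≥ 7.690896, so the studio accepts.

Accept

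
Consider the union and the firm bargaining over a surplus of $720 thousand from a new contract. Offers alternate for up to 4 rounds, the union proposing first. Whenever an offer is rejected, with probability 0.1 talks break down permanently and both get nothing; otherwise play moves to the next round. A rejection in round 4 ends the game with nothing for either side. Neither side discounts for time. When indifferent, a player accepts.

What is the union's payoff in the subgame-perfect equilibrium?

130.32

Round 4 (the firm proposes): rejection yields 0 for the union; the firm offers 0 and keeps 720.
Round 3 (the union proposes): rejecting gives the firm an expected 0.9 × 720 = 648; the union offers that and keeps 72.
Round 2 (the firm proposes): rejecting gives the union an expected 0.9 × 72 = 64.8; the firm offers that and keeps 655.2.
Round 1 (the union proposes): rejecting gives the firm an expected 0.9 × 655.2 = 589.68, so the union offers 589.68, keeping 130.32.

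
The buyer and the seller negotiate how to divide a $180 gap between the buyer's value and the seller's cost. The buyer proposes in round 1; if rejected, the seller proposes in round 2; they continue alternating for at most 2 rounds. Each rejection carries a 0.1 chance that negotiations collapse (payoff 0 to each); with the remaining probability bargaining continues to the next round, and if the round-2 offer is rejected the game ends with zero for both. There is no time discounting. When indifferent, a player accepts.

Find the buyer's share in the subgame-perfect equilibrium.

By backward induction:
Round 2 (the seller proposes): the buyer will accept anything ≥ 0, so the seller offers 0 and keeps 180.
Round 1 (the buyer proposes): rejecting gives the seller an expected 0.9 × 180 = 162; the buyer offers that and keeps 18.

18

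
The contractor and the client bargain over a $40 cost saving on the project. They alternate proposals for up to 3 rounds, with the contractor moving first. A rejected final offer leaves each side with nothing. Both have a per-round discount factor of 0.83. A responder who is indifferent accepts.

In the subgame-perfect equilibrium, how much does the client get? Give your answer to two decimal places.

5.64

Round 3 (the contractor proposes): the client will accept anything ≥ 0, so the contractor offers 0 and keeps 40.
Round 2 (the client proposes): the contractor can get 40 next round, worth 0.83 × 40 = 33.2 now. The client offers 33.2 and keeps 40 − 33.2 = 6.8.
Round 1 (the contractor proposes): the client can get 6.8 next round, worth 0.83 × 6.8 = 5.644 now, so the contractor offers 5.644, keeping 34.356.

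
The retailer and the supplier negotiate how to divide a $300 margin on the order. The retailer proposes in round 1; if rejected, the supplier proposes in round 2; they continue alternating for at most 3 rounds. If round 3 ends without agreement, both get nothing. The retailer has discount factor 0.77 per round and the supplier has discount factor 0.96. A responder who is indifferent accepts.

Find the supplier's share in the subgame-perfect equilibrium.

66.24

Round 3 (the retailer proposes): rejection yields 0 for the supplier; the retailer offers 0 and keeps 300.
Round 2 (the supplier proposes): the retailer can get 300 next round, worth 0.77 × 300 = 231 now, so the supplier offers 231, keeping 69.
Round 1 (the retailer proposes): the supplier can get 69 next round, worth 0.96 × 69 = 66.24 now; the retailer offers that and keeps 233.76.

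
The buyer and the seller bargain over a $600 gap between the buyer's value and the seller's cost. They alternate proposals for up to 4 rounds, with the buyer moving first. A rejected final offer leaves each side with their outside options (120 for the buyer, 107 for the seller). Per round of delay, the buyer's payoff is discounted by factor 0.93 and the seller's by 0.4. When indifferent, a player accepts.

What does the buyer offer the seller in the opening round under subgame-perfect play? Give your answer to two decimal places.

88.22

By backward induction:
Round 4 (the seller proposes): the buyer gets 120 if talks fail, so the seller offers 120 and keeps 480.
Round 3 (the buyer proposes): the seller can get 480 next round, worth 0.4 × 480 = 192 now; the buyer offers that and keeps 408.
Round 2 (the seller proposes): the buyer can get 408 next round, worth 0.93 × 408 = 379.44 now. The seller offers 379.44 and keeps 600 − 379.44 = 220.56.
Round 1 (the buyer proposes): the seller can get 220.56 next round, worth 0.4 × 220.56 = 88.224 now, so the buyer offers 88.224, keeping 511.776.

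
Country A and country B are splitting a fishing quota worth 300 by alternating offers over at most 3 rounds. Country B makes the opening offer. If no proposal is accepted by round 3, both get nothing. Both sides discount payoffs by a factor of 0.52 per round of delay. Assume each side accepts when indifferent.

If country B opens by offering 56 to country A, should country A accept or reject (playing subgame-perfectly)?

Reject

Round 3 (country B proposes): country A will accept anything ≥ 0, so country B offers 0 and keeps 300.
Round 2 (country A proposes): country B can get 300 next round, worth 0.52 × 300 = 156 now. Country A offers 156 and keeps 300 − 156 = 144.
So by rejecting in round 1, country A gets 144 next round, worth 0.52 × 144 = 74.88 now.
Offer 56 < 74.88, so country A rejects.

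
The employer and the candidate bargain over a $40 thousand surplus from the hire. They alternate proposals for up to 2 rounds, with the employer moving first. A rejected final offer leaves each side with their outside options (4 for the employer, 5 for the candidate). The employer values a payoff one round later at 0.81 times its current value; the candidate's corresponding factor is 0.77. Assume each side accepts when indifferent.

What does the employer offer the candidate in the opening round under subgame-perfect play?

Round 2 (the candidate proposes): the employer gets 4 if talks fail, so the candidate offers 4 and keeps 36.
Round 1 (the employer proposes): the candidate can get 36 next round, worth 0.77 × 36 = 27.72 now. The employer offers 27.72 and keeps 40 − 27.72 = 12.28.

27.72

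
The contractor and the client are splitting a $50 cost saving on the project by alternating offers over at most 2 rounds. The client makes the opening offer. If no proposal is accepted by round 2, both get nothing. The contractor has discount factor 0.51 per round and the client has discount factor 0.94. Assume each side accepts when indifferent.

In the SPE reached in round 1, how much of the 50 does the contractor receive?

25.5

Solve by backward induction from round 2.
Round 2 (the contractor proposes): the client will accept anything ≥ 0, so the contractor offers 0 and keeps 50.
Round 1 (the client proposes): the contractor can get 50 next round, worth 0.51 × 50 = 25.5 now; the client offers that and keeps 24.5.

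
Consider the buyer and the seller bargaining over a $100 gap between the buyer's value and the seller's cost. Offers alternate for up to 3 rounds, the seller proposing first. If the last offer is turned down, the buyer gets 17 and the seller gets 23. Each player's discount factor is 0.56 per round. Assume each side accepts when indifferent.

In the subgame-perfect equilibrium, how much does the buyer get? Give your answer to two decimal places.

Round 3 (the seller proposes): the buyer gets 17 if talks fail, so the seller offers 17 and keeps 83.
Round 2 (the buyer proposes): the seller can get 83 next round, worth 0.56 × 83 = 46.48 now, so the buyer offers 46.48, keeping 53.52.
Round 1 (the seller proposes): the buyer can get 53.52 next round, worth 0.56 × 53.52 = 29.9712 now. The seller offers 29.9712 and keeps 100 − 29.9712 = 70.0288.

29.97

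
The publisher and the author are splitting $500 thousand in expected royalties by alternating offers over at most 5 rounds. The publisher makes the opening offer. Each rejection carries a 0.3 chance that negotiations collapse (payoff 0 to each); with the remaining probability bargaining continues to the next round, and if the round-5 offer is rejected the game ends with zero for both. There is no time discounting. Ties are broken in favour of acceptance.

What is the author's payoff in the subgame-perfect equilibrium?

Round 5 (the publisher proposes): rejection yields 0 for the author; the publisher offers 0 and keeps 500.
Round 4 (the author proposes): rejecting gives the publisher an expected 0.7 × 500 = 350, so the author offers 350, keeping 150.
Round 3 (the publisher proposes): rejecting gives the author an expected 0.7 × 150 = 105, so the publisher offers 105, keeping 395.
Round 2 (the author proposes): rejecting gives the publisher an expected 0.7 × 395 = 276.5, so the author offers 276.5, keeping 223.5.
Round 1 (the publisher proposes): rejecting gives the author an expected 0.7 × 223.5 = 156.45, so the publisher offers 156.45, keeping 343.55.

156.45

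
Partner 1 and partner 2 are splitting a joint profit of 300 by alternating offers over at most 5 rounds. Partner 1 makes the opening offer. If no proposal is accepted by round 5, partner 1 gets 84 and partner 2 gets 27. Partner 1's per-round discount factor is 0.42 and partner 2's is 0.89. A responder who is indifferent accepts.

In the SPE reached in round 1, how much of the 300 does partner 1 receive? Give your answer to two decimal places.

Round 5 (partner 1 proposes): partner 2 gets 27 if talks fail, so partner 1 offers 27 and keeps 273.
Round 4 (partner 2 proposes): partner 1 can get 273 next round, worth 0.42 × 273 = 114.66 now, so partner 2 offers 114.66, keeping 185.34.
Round 3 (partner 1 proposes): partner 2 can get 185.34 next round, worth 0.89 × 185.34 = 164.9526 now; partner 1 offers that and keeps 135.0474.
Round 2 (partner 2 proposes): partner 1 can get 135.0474 next round, worth 0.42 × 135.0474 = 56.719908 now, so partner 2 offers 56.719908, keeping 243.280092.
Round 1 (partner 1 proposes): partner 2 can get 243.280092 next round, worth 0.89 × 243.280092 = 216.51928188 now. Partner 1 offers 216.51928188 and keeps 300 − 216.51928188 = 83.48071812.

83.48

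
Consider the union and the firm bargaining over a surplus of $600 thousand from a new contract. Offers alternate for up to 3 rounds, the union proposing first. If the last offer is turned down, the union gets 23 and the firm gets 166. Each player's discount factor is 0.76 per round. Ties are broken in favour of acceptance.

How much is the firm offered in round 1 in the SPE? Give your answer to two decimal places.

205.32

Round 3 (the union proposes): the firm gets 166 if talks fail, so the union offers 166 and keeps 434.
Round 2 (the firm proposes): the union can get 434 next round, worth 0.76 × 434 = 329.84 now, so the firm offers 329.84, keeping 270.16.
Round 1 (the union proposes): the firm can get 270.16 next round, worth 0.76 × 270.16 = 205.3216 now; the union offers that and keeps 394.6784.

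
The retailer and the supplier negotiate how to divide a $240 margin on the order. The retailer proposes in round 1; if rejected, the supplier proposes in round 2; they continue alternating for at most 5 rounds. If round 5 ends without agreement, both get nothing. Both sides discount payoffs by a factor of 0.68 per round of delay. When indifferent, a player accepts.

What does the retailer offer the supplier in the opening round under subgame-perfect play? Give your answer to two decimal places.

Solve by backward induction from round 5.
Round 5 (the retailer proposes): the supplier will accept anything ≥ 0, so the retailer offers 0 and keeps 240.
Round 4 (the supplier proposes): the retailer can get 240 next round, worth 0.68 × 240 = 163.2 now. The supplier offers 163.2 and keeps 240 − 163.2 = 76.8.
Round 3 (the retailer proposes): the supplier can get 76.8 next round, worth 0.68 × 76.8 = 52.224 now. The retailer offers 52.224 and keeps 240 − 52.224 = 187.776.
Round 2 (the supplier proposes): the retailer can get 187.776 next round, worth 0.68 × 187.776 = 127.68768 now. The supplier offers 127.68768 and keeps 240 − 127.68768 = 112.31232.
Round 1 (the retailer proposes): the supplier can get 112.31232 next round, worth 0.68 × 112.31232 = 76.3723776 now, so the retailer offers 76.3723776, keeping 163.6276224.

76.37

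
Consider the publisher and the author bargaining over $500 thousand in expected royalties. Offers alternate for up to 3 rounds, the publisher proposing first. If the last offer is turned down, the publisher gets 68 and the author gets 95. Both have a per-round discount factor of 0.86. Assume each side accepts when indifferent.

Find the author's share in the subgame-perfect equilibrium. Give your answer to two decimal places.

Work backward from the last round.
Round 3 (the publisher proposes): the author gets 95 if talks fail, so the publisher offers 95 and keeps 405.
Round 2 (the author proposes): the publisher can get 405 next round, worth 0.86 × 405 = 348.3 now, so the author offers 348.3, keeping 151.7.
Round 1 (the publisher proposes): the author can get 151.7 next round, worth 0.86 × 151.7 = 130.462 now. The publisher offers 130.462 and keeps 500 − 130.462 = 369.538.

130.46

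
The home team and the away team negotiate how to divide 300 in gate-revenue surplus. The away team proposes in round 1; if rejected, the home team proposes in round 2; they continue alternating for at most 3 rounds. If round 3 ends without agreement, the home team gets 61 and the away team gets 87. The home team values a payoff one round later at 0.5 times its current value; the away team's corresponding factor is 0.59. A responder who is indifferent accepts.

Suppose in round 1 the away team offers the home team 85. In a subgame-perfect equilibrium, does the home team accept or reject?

Accept

Round 3 (the away team proposes): the home team gets 61 if talks fail, so the away team offers 61 and keeps 239.
Round 2 (the home team proposes): the away team can get 239 next round, worth 0.59 × 239 = 141.01 now, so the home team offers 141.01, keeping 158.99.
So by rejecting in round 1, the home team gets 158.99 next round, worth 0.5 × 158.99 = 79.495 now.
Offer 85 ≥ 79.495, so the home team accepts.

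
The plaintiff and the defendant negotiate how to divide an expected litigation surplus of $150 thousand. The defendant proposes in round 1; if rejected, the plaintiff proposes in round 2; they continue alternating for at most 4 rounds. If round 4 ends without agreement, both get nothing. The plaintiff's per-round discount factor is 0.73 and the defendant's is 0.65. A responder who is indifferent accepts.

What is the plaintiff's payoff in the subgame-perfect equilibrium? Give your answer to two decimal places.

Round 4 (the plaintiff proposes): the defendant will accept anything ≥ 0, so the plaintiff offers 0 and keeps 150.
Round 3 (the defendant proposes): the plaintiff can get 150 next round, worth 0.73 × 150 = 109.5 now, so the defendant offers 109.5, keeping 40.5.
Round 2 (the plaintiff proposes): the defendant can get 40.5 next round, worth 0.65 × 40.5 = 26.325 now, so the plaintiff offers 26.325, keeping 123.675.
Round 1 (the defendant proposes): the plaintiff can get 123.675 next round, worth 0.73 × 123.675 = 90.28275 now; the defendant offers that and keeps 59.71725.

90.28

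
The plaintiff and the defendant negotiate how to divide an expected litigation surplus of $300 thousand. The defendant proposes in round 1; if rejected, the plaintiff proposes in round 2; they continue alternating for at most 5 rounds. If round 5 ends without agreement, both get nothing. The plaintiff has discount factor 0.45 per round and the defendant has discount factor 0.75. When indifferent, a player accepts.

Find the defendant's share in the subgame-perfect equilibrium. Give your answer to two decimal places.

254.86

Round 5 (the defendant proposes): the plaintiff will accept anything ≥ 0, so the defendant offers 0 and keeps 300.
Round 4 (the plaintiff proposes): the defendant can get 300 next round, worth 0.75 × 300 = 225 now. The plaintiff offers 225 and keeps 300 − 225 = 75.
Round 3 (the defendant proposes): the plaintiff can get 75 next round, worth 0.45 × 75 = 33.75 now. The defendant offers 33.75 and keeps 300 − 33.75 = 266.25.
Round 2 (the plaintiff proposes): the defendant can get 266.25 next round, worth 0.75 × 266.25 = 199.6875 now. The plaintiff offers 199.6875 and keeps 300 − 199.6875 = 100.3125.
Round 1 (the defendant proposes): the plaintiff can get 100.3125 next round, worth 0.45 × 100.3125 = 45.140625 now, so the defendant offers 45.140625, keeping 254.859375.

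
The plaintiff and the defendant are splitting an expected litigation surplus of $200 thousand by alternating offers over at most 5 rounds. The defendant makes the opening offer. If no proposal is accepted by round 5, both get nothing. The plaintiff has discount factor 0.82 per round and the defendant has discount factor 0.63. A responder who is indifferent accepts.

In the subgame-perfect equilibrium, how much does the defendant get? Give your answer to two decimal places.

Round 5 (the defendant proposes): the plaintiff will accept anything ≥ 0, so the defendant offers 0 and keeps 200.
Round 4 (the plaintiff proposes): the defendant can get 200 next round, worth 0.63 × 200 = 126 now; the plaintiff offers that and keeps 74.
Round 3 (the defendant proposes): the plaintiff can get 74 next round, worth 0.82 × 74 = 60.68 now, so the defendant offers 60.68, keeping 139.32.
Round 2 (the plaintiff proposes): the defendant can get 139.32 next round, worth 0.63 × 139.32 = 87.7716 now. The plaintiff offers 87.7716 and keeps 200 − 87.7716 = 112.2284.
Round 1 (the defendant proposes): the plaintiff can get 112.2284 next round, worth 0.82 × 112.2284 = 92.027288 now, so the defendant offers 92.027288, keeping 107.972712.

107.97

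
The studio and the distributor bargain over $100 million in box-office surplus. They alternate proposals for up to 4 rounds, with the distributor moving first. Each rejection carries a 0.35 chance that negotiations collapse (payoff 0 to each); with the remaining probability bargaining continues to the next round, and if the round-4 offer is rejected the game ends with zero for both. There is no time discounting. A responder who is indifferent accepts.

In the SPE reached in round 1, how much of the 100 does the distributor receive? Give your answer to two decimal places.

49.79

By backward induction:
Round 4 (the studio proposes): rejection yields 0 for the distributor; the studio offers 0 and keeps 100.
Round 3 (the distributor proposes): rejecting gives the studio an expected 0.65 × 100 = 65, so the distributor offers 65, keeping 35.
Round 2 (the studio proposes): rejecting gives the distributor an expected 0.65 × 35 = 22.75, so the studio offers 22.75, keeping 77.25.
Round 1 (the distributor proposes): rejecting gives the studio an expected 0.65 × 77.25 = 50.2125. The distributor offers 50.2125 and keeps 100 − 50.2125 = 49.7875.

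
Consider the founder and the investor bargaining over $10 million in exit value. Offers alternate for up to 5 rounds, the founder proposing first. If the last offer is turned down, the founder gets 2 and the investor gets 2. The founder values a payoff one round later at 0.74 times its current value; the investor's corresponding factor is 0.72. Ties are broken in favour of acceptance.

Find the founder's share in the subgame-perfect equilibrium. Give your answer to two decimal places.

Round 5 (the founder proposes): the investor gets 2 if talks fail, so the founder offers 2 and keeps 8.
Round 4 (the investor proposes): the founder can get 8 next round, worth 0.74 × 8 = 5.92 now; the investor offers that and keeps 4.08.
Round 3 (the founder proposes): the investor can get 4.08 next round, worth 0.72 × 4.08 = 2.9376 now; the founder offers that and keeps 7.0624.
Round 2 (the investor proposes): the founder can get 7.0624 next round, worth 0.74 × 7.0624 = 5.226176 now. The investor offers 5.226176 and keeps 10 − 5.226176 = 4.773824.
Round 1 (the founder proposes): the investor can get 4.773824 next round, worth 0.72 × 4.773824 = 3.43715328 now. The founder offers 3.43715328 and keeps 10 − 3.43715328 = 6.56284672.

6.56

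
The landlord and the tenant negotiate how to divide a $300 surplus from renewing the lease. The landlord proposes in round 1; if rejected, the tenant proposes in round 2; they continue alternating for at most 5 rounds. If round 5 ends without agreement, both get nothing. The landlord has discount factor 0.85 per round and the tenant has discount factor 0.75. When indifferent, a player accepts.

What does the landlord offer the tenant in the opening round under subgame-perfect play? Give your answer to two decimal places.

55.27

Round 5 (the landlord proposes): rejection yields 0 for the tenant; the landlord offers 0 and keeps 300.
Round 4 (the tenant proposes): the landlord can get 300 next round, worth 0.85 × 300 = 255 now; the tenant offers that and keeps 45.
Round 3 (the landlord proposes): the tenant can get 45 next round, worth 0.75 × 45 = 33.75 now; the landlord offers that and keeps 266.25.
Round 2 (the tenant proposes): the landlord can get 266.25 next round, worth 0.85 × 266.25 = 226.3125 now, so the tenant offers 226.3125, keeping 73.6875.
Round 1 (the landlord proposes): the tenant can get 73.6875 next round, worth 0.75 × 73.6875 = 55.265625 now, so the landlord offers 55.265625, keeping 244.734375.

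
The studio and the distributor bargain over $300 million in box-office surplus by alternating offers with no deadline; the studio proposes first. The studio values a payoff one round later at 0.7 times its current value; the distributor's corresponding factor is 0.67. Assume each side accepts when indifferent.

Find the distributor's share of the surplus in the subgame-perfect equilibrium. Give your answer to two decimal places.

In a stationary SPE each proposer offers the other exactly their discounted continuation value.
If the studio keeps x when proposing and the distributor keeps y when proposing, then x = 300 − 0.67y and y = 300 − 0.7x.
Solving: x = 300(1 − 0.67) / (1 − 0.7·0.67) = 99 / 0.531 ≈ 186.4407.
The distributor gets 300 − 186.4407 ≈ 113.5593.

113.56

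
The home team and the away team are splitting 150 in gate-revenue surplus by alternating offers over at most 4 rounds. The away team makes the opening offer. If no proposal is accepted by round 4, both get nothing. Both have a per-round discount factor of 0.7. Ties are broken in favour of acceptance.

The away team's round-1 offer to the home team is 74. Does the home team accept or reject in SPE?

Reject

Round 4 (the home team proposes): rejection yields 0 for the away team; the home team offers 0 and keeps 150.
Round 3 (the away team proposes): the home team can get 150 next round, worth 0.7 × 150 = 105 now, so the away team offers 105, keeping 45.
Round 2 (the home team proposes): the away team can get 45 next round, worth 0.7 × 45 = 31.5 now. The home team offers 31.5 and keeps 150 − 31.5 = 118.5.
So by rejecting in round 1, the home team gets 118.5 next round, worth 0.7 × 118.5 = 82.95 now.
Offer 74 < 82.95, so the home team rejects.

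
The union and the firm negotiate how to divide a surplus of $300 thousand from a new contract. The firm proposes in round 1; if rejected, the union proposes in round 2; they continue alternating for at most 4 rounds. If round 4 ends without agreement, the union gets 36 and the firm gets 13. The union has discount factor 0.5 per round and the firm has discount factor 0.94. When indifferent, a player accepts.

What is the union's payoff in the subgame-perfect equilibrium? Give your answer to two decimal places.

Round 4 (the union proposes): the firm gets 13 if talks fail, so the union offers 13 and keeps 287.
Round 3 (the firm proposes): the union can get 287 next round, worth 0.5 × 287 = 143.5 now; the firm offers that and keeps 156.5.
Round 2 (the union proposes): the firm can get 156.5 next round, worth 0.94 × 156.5 = 147.11 now. The union offers 147.11 and keeps 300 − 147.11 = 152.89.
Round 1 (the firm proposes): the union can get 152.89 next round, worth 0.5 × 152.89 = 76.445 now, so the firm offers 76.445, keeping 223.555.

76.45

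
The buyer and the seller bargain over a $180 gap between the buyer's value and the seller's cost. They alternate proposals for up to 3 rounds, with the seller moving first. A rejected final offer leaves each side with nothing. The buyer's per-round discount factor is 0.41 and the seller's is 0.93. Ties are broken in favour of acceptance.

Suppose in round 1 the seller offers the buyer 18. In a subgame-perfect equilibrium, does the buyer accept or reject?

Accept

Work out the buyer's continuation value if the offer is rejected.
Round 3 (the seller proposes): the buyer will accept anything ≥ 0, so the seller offers 0 and keeps 180.
Round 2 (the buyer proposes): the seller can get 180 next round, worth 0.93 × 180 = 167.4 now. The buyer offers 167.4 and keeps 180 − 167.4 = 12.6.
So by rejecting in round 1, the buyer gets 12.6 next round, worth 0.41 × 12.6 = 5.166 now.
Offer 18 ≥ 5.166, so the buyer accepts.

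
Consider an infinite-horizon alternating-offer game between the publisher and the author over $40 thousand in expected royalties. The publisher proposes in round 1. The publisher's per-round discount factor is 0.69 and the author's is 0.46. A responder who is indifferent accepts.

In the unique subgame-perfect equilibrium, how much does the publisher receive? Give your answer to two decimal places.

31.64

In a stationary SPE each proposer offers the other exactly their discounted continuation value.
If the publisher keeps x when proposing and the author keeps y when proposing, then x = 40 − 0.46y and y = 40 − 0.69x.
Solving: x = 40(1 − 0.46) / (1 − 0.69·0.46) = 21.6 / 0.6826 ≈ 31.6437.
The author gets 40 − 31.6437 ≈ 8.3563.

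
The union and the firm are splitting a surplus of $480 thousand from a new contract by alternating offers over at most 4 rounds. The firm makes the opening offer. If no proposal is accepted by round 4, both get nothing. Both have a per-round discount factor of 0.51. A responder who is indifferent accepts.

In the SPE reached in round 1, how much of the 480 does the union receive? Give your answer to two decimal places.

183.62

Round 4 (the union proposes): the firm will accept anything ≥ 0, so the union offers 0 and keeps 480.
Round 3 (the firm proposes): the union can get 480 next round, worth 0.51 × 480 = 244.8 now; the firm offers that and keeps 235.2.
Round 2 (the union proposes): the firm can get 235.2 next round, worth 0.51 × 235.2 = 119.952 now; the union offers that and keeps 360.048.
Round 1 (the firm proposes): the union can get 360.048 next round, worth 0.51 × 360.048 = 183.62448 now, so the firm offers 183.62448, keeping 296.37552.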